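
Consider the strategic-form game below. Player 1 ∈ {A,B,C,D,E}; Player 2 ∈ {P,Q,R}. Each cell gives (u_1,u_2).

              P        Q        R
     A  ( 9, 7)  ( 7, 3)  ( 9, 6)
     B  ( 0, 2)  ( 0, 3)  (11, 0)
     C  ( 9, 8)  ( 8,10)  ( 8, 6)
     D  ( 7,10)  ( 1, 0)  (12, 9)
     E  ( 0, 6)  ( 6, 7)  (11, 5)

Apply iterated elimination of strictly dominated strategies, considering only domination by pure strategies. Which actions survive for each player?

P1 drop B (D beats it: P:7>0 Q:1>0 R:12>11)
P2 drop R (P beats it: A:7>6 C:8>6 D:10>9 E:6>5)
P1 drop D (A beats it: P:9>7 Q:7>1)
P1 drop E (A beats it: P:9>0 Q:7>6)
P1→{A,C} P2→{P,Q}

IESDS → P1:{A,C} P2:{P,Q}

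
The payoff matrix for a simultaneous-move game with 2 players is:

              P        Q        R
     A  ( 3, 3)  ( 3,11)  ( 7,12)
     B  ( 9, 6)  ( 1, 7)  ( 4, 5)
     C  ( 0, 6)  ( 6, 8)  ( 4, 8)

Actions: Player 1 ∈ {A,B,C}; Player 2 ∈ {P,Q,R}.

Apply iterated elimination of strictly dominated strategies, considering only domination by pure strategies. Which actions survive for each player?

IESDS → P1:{A,C} P2:{Q,R}

P2 drop P (Q beats it: A:11>3 B:7>6 C:8>6)
P1 drop B (A beats it: Q:3>1 R:7>4)
P1→{A,C} P2→{Q,R}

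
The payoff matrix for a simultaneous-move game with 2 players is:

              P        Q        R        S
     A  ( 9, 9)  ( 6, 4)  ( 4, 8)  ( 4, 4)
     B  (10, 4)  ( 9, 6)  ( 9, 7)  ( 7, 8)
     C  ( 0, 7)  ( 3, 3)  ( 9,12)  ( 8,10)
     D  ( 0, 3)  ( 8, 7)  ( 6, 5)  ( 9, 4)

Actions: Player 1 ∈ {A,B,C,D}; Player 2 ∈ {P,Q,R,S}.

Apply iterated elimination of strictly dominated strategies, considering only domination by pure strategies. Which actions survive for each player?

P1 drop A (B beats it: P:10>9 Q:9>6 R:9>4 S:7>4)
P2 drop P (R beats it: B:7>4 C:12>7 D:5>3)
P1→{B,C,D} P2→{Q,R,S}

Survivors P1:{B,C,D} P2:{Q,R,S}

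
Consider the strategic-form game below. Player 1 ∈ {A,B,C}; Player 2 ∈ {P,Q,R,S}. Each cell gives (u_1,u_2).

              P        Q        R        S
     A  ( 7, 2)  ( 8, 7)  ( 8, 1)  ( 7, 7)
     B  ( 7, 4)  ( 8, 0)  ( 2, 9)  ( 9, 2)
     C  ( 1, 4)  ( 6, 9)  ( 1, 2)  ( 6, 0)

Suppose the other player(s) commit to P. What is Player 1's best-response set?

P1 best: {A,B}

u_1(A vs P) = 7
u_1(B vs P) = 7
u_1(C vs P) = 1
max payoff 7 at {A,B}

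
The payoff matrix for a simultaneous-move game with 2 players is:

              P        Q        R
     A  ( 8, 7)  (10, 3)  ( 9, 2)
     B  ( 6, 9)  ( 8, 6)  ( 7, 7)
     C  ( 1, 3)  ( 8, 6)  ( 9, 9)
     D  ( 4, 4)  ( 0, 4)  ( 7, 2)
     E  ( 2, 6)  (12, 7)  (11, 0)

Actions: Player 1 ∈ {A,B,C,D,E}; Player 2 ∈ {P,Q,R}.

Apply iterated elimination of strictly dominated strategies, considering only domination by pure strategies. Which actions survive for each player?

Remaining: P1:{A,E} P2:{P,Q}

P1 drop B (A beats it: P:8>6 Q:10>8 R:9>7)
P1 drop C (E beats it: P:2>1 Q:12>8 R:11>9)
P1 drop D (A beats it: P:8>4 Q:10>0 R:9>7)
P2 drop R (P beats it: A:7>2 E:6>0)
P1→{A,E} P2→{P,Q}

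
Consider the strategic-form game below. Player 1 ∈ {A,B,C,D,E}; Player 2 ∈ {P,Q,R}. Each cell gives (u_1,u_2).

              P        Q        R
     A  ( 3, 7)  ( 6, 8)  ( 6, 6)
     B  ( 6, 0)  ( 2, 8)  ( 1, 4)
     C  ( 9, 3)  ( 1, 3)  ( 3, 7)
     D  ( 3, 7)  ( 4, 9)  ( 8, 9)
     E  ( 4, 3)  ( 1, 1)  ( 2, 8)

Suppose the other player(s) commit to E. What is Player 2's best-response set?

u_2(P vs E) = 3
u_2(Q vs E) = 1
u_2(R vs E) = 8
max payoff 8 at {R}

P2 best: {R}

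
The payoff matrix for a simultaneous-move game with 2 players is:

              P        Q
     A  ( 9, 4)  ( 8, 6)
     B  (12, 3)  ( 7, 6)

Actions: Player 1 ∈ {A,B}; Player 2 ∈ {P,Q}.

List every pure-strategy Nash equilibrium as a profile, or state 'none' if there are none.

Nash profiles: (A,Q)

(A,P): not NE [P1→B gives 12>9; P2→Q gives 6>4]
(A,Q): NE
(B,P): not NE [P2→Q gives 6>3]
(B,Q): not NE [P1→A gives 8>7]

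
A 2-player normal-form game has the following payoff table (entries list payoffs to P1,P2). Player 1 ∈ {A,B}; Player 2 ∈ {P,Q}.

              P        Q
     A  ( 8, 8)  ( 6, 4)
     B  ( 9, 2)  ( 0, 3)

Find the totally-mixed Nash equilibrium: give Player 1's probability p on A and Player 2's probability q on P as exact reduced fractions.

P1 indiff ⇒ q·8+(1-q)·6 = q·9+(1-q)·0 ⇒ q(-1) = (1-q)(-6) ⇒ q = 6/7
P2 indiff ⇒ p·8+(1-p)·2 = p·4+(1-p)·3 ⇒ p(4) = (1-p)(1) ⇒ p = 1/5

P1 mixes 1/5 on A; P2 mixes 6/7 on P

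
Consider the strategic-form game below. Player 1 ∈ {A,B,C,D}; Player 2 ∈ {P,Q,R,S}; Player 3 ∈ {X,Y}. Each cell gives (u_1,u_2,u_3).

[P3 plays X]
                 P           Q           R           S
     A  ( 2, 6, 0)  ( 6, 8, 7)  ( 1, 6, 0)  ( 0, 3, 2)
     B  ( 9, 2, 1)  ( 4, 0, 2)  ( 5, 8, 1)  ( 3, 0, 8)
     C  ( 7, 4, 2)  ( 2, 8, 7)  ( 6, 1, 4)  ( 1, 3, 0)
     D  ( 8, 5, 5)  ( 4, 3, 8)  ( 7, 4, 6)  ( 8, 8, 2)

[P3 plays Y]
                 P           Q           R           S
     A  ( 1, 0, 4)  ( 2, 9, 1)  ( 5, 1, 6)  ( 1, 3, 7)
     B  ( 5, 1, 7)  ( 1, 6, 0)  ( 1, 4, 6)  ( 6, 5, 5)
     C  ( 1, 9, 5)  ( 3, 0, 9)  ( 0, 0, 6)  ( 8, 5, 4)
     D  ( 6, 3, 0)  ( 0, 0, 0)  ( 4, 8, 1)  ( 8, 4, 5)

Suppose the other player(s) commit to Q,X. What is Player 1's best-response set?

u_1(A vs Q,X) = 6
u_1(B vs Q,X) = 4
u_1(C vs Q,X) = 2
u_1(D vs Q,X) = 4
max payoff 6 at {A}

argmax u_1 = {A}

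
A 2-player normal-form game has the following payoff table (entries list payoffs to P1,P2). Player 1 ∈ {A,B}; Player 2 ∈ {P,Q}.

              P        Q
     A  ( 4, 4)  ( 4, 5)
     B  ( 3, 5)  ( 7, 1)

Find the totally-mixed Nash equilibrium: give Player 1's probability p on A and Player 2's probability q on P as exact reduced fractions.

p=4/5, q=3/4

P1 indiff ⇒ q·4+(1-q)·4 = q·3+(1-q)·7 ⇒ q(1) = (1-q)(3) ⇒ q = 3/4
P2 indiff ⇒ p·4+(1-p)·5 = p·5+(1-p)·1 ⇒ p(-1) = (1-p)(-4) ⇒ p = 4/5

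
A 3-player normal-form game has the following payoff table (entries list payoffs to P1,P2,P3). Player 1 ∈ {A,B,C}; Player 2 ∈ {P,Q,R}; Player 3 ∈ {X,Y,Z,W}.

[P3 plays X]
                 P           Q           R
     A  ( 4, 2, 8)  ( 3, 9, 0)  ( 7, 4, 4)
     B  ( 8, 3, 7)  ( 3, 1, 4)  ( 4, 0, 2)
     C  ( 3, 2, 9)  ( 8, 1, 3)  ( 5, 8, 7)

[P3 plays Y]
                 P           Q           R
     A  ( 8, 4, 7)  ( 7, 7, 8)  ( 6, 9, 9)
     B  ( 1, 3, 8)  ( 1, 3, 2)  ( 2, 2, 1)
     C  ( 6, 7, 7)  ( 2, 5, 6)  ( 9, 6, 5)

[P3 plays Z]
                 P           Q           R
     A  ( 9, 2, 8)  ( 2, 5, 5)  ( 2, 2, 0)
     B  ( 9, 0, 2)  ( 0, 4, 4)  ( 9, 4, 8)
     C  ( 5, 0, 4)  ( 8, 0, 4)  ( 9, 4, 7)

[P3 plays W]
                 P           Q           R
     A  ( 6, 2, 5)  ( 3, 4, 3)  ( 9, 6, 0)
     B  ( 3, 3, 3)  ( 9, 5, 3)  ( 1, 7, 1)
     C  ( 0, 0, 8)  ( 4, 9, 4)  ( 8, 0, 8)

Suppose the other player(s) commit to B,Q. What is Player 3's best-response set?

u_3(X vs B,Q) = 4
u_3(Y vs B,Q) = 2
u_3(Z vs B,Q) = 4
u_3(W vs B,Q) = 3
max payoff 4 at {X,Z}

P3 best: {X,Z}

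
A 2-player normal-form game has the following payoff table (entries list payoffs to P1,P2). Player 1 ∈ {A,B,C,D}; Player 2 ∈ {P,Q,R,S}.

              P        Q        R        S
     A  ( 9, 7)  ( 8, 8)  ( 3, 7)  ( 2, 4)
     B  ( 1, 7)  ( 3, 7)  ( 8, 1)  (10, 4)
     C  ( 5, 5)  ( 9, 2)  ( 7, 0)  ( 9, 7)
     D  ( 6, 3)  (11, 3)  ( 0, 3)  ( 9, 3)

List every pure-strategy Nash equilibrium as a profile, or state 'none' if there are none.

Nash profiles: (D,Q)

(A,P): not NE [P2→Q gives 8>7]
(A,Q): not NE [P1→D gives 11>8]
(A,R): not NE [P1→B gives 8>3; P2→Q gives 8>7]
(A,S): not NE [P1→B gives 10>2; P2→Q gives 8>4]
(B,P): not NE [P1→A gives 9>1]
(B,Q): not NE [P1→D gives 11>3]
(B,R): not NE [P2→Q gives 7>1]
(B,S): not NE [P2→Q gives 7>4]
(C,P): not NE [P1→A gives 9>5; P2→S gives 7>5]
(C,Q): not NE [P1→D gives 11>9; P2→S gives 7>2]
(C,R): not NE [P1→B gives 8>7; P2→S gives 7>0]
(C,S): not NE [P1→B gives 10>9]
(D,P): not NE [P1→A gives 9>6]
(D,Q): NE
(D,R): not NE [P1→B gives 8>0]
(D,S): not NE [P1→B gives 10>9]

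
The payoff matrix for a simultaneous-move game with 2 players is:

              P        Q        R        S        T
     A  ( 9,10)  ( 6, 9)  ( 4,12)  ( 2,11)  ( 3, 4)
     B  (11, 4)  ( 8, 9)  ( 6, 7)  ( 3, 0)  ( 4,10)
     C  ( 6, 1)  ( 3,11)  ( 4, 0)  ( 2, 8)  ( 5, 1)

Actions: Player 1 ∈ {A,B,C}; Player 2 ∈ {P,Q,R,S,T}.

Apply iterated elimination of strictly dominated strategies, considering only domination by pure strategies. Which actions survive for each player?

P1 drop A (B beats it: P:11>9 Q:8>6 R:6>4 S:3>2 T:4>3)
P2 drop P (Q beats it: B:9>4 C:11>1)
P2 drop R (Q beats it: B:9>7 C:11>0)
P2 drop S (Q beats it: B:9>0 C:11>8)
P1→{B,C} P2→{Q,T}

Survivors P1:{B,C} P2:{Q,T}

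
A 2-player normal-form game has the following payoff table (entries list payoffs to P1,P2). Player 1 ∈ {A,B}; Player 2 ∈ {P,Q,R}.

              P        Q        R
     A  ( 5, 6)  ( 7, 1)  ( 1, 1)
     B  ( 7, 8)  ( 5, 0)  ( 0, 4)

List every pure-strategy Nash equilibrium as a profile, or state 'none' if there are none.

PSNE = {(B,P)}

(A,P): not NE [P1→B gives 7>5]
(A,Q): not NE [P2→P gives 6>1]
(A,R): not NE [P2→P gives 6>1]
(B,P): NE
(B,Q): not NE [P1→A gives 7>5; P2→P gives 8>0]
(B,R): not NE [P1→A gives 1>0; P2→P gives 8>4]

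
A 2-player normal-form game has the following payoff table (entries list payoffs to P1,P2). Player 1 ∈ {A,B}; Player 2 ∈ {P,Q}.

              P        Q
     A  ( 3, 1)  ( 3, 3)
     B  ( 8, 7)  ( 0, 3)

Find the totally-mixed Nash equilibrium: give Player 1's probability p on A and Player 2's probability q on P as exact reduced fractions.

P1 indiff ⇒ q·3+(1-q)·3 = q·8+(1-q)·0 ⇒ q(-5) = (1-q)(-3) ⇒ q = 3/8
P2 indiff ⇒ p·1+(1-p)·7 = p·3+(1-p)·3 ⇒ p(-2) = (1-p)(-4) ⇒ p = 2/3

(p,q) = (2/3, 3/8)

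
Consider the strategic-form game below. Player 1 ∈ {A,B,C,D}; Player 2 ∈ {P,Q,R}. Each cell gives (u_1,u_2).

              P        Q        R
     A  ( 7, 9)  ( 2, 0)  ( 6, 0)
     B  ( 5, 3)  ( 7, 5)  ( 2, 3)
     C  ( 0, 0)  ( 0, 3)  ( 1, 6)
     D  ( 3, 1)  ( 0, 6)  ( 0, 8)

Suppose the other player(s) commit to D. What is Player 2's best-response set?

u_2(P vs D) = 1
u_2(Q vs D) = 6
u_2(R vs D) = 8
max payoff 8 at {R}

P2 best: {R}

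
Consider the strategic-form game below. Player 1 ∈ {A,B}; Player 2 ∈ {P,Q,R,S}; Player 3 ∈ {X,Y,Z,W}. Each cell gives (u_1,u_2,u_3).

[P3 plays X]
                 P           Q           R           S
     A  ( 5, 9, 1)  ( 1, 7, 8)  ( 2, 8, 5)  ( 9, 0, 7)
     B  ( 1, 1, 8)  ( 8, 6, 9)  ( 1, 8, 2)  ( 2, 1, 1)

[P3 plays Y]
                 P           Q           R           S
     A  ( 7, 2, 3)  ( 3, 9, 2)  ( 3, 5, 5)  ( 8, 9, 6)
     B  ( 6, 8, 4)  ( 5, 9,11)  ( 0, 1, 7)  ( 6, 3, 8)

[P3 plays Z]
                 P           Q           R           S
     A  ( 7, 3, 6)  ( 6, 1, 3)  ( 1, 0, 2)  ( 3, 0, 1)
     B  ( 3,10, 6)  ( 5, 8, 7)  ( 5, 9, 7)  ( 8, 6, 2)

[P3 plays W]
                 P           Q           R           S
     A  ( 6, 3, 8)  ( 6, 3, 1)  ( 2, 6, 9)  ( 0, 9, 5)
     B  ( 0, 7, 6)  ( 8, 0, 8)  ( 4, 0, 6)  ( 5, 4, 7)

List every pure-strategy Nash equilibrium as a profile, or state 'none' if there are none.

(A,P,X): not NE [P3→W gives 8>1]
(A,P,Y): not NE [P2→S gives 9>2; P3→W gives 8>3]
(A,P,Z): not NE [P3→W gives 8>6]
(A,P,W): not NE [P2→S gives 9>3]
(A,Q,X): not NE [P1→B gives 8>1; P2→P gives 9>7]
(A,Q,Y): not NE [P1→B gives 5>3; P3→X gives 8>2]
(A,Q,Z): not NE [P2→P gives 3>1; P3→X gives 8>3]
(A,Q,W): not NE [P1→B gives 8>6; P2→S gives 9>3; P3→X gives 8>1]
(A,R,X): not NE [P2→P gives 9>8; P3→W gives 9>5]
(A,R,Y): not NE [P2→S gives 9>5; P3→W gives 9>5]
(A,R,Z): not NE [P1→B gives 5>1; P2→P gives 3>0; P3→W gives 9>2]
(A,R,W): not NE [P1→B gives 4>2; P2→S gives 9>6]
(A,S,X): not NE [P2→P gives 9>0]
(A,S,Y): not NE [P3→X gives 7>6]
(A,S,Z): not NE [P1→B gives 8>3; P2→P gives 3>0; P3→X gives 7>1]
(A,S,W): not NE [P1→B gives 5>0; P3→X gives 7>5]
(B,P,X): not NE [P1→A gives 5>1; P2→R gives 8>1]
(B,P,Y): not NE [P1→A gives 7>6; P2→Q gives 9>8; P3→X gives 8>4]
(B,P,Z): not NE [P1→A gives 7>3; P3→X gives 8>6]
(B,P,W): not NE [P1→A gives 6>0; P3→X gives 8>6]
(B,Q,X): not NE [P2→R gives 8>6; P3→Y gives 11>9]
(B,Q,Y): NE
(B,Q,Z): not NE [P1→A gives 6>5; P2→P gives 10>8; P3→Y gives 11>7]
(B,Q,W): not NE [P2→P gives 7>0; P3→Y gives 11>8]
(B,R,X): not NE [P1→A gives 2>1; P3→Z gives 7>2]
(B,R,Y): not NE [P1→A gives 3>0; P2→Q gives 9>1]
(B,R,Z): not NE [P2→P gives 10>9]
(B,R,W): not NE [P2→P gives 7>0; P3→Z gives 7>6]
(B,S,X): not NE [P1→A gives 9>2; P2→R gives 8>1; P3→Y gives 8>1]
(B,S,Y): not NE [P1→A gives 8>6; P2→Q gives 9>3]
(B,S,Z): not NE [P2→P gives 10>6; P3→Y gives 8>2]
(B,S,W): not NE [P2→P gives 7>4; P3→Y gives 8>7]

NE set: (B,Q,Y)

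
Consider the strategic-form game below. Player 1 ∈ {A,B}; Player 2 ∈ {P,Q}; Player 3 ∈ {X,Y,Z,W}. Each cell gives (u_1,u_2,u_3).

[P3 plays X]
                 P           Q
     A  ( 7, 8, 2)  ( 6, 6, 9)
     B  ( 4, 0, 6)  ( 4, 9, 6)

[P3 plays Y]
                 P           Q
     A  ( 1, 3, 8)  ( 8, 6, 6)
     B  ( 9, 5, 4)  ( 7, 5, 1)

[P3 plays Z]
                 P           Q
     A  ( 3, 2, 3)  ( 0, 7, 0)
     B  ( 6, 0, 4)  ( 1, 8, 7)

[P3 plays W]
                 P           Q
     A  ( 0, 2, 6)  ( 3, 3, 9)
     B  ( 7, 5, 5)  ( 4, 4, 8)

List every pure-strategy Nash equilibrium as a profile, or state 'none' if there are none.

(A,P,X): not NE [P3→Y gives 8>2]
(A,P,Y): not NE [P1→B gives 9>1; P2→Q gives 6>3]
(A,P,Z): not NE [P1→B gives 6>3; P2→Q gives 7>2; P3→Y gives 8>3]
(A,P,W): not NE [P1→B gives 7>0; P2→Q gives 3>2; P3→Y gives 8>6]
(A,Q,X): not NE [P2→P gives 8>6]
(A,Q,Y): not NE [P3→W gives 9>6]
(A,Q,Z): not NE [P1→B gives 1>0; P3→W gives 9>0]
(A,Q,W): not NE [P1→B gives 4>3]
(B,P,X): not NE [P1→A gives 7>4; P2→Q gives 9>0]
(B,P,Y): not NE [P3→X gives 6>4]
(B,P,Z): not NE [P2→Q gives 8>0; P3→X gives 6>4]
(B,P,W): not NE [P3→X gives 6>5]
(B,Q,X): not NE [P1→A gives 6>4; P3→W gives 8>6]
(B,Q,Y): not NE [P1→A gives 8>7; P3→W gives 8>1]
(B,Q,Z): not NE [P3→W gives 8>7]
(B,Q,W): not NE [P2→P gives 5>4]

Equilibria: none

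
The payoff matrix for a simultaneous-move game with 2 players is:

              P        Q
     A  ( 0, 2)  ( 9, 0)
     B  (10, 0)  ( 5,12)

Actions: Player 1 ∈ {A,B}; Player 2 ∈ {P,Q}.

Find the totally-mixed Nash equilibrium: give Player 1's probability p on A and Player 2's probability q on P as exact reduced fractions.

p=6/7, q=2/7

P1 indiff ⇒ q·0+(1-q)·9 = q·10+(1-q)·5 ⇒ q(-10) = (1-q)(-4) ⇒ q = 2/7
P2 indiff ⇒ p·2+(1-p)·0 = p·0+(1-p)·12 ⇒ p(2) = (1-p)(12) ⇒ p = 6/7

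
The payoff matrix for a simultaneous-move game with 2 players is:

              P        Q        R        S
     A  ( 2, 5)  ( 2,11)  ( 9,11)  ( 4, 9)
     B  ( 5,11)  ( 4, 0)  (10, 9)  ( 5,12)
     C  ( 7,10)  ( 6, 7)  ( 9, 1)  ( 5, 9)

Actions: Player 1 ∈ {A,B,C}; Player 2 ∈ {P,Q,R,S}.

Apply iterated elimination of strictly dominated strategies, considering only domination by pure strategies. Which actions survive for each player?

Survivors P1:{B,C} P2:{P,S}

P1 drop A (B beats it: P:5>2 Q:4>2 R:10>9 S:5>4)
P2 drop Q (P beats it: B:11>0 C:10>7)
P2 drop R (P beats it: B:11>9 C:10>1)
P1→{B,C} P2→{P,S}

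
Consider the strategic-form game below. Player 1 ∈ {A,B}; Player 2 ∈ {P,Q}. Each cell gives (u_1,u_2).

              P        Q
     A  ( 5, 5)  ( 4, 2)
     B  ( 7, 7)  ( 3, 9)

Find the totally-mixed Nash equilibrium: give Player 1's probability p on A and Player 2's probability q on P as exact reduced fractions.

P1 indiff ⇒ q·5+(1-q)·4 = q·7+(1-q)·3 ⇒ q(-2) = (1-q)(-1) ⇒ q = 1/3
P2 indiff ⇒ p·5+(1-p)·7 = p·2+(1-p)·9 ⇒ p(3) = (1-p)(2) ⇒ p = 2/5

(p,q) = (2/5, 1/3)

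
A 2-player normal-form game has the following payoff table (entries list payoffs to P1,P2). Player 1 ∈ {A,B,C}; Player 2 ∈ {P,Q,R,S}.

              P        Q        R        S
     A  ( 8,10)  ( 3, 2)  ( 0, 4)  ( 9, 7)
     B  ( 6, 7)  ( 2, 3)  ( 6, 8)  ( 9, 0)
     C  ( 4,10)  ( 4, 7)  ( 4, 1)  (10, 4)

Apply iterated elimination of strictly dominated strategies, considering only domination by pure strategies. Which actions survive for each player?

Survivors P1:{A,B} P2:{P,R}

P2 drop Q (P beats it: A:10>2 B:7>3 C:10>7)
P2 drop S (P beats it: A:10>7 B:7>0 C:10>4)
P1 drop C (B beats it: P:6>4 R:6>4)
P1→{A,B} P2→{P,R}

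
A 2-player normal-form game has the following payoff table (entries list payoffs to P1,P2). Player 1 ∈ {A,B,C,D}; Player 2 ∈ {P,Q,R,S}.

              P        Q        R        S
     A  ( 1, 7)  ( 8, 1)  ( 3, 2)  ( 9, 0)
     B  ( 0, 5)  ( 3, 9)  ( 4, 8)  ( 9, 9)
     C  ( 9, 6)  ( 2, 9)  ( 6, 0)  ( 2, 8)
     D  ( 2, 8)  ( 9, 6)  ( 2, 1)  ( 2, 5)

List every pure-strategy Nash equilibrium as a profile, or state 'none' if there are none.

(A,P): not NE [P1→C gives 9>1]
(A,Q): not NE [P1→D gives 9>8; P2→P gives 7>1]
(A,R): not NE [P1→C gives 6>3; P2→P gives 7>2]
(A,S): not NE [P2→P gives 7>0]
(B,P): not NE [P1→C gives 9>0; P2→S gives 9>5]
(B,Q): not NE [P1→D gives 9>3]
(B,R): not NE [P1→C gives 6>4; P2→S gives 9>8]
(B,S): NE
(C,P): not NE [P2→Q gives 9>6]
(C,Q): not NE [P1→D gives 9>2]
(C,R): not NE [P2→Q gives 9>0]
(C,S): not NE [P1→B gives 9>2; P2→Q gives 9>8]
(D,P): not NE [P1→C gives 9>2]
(D,Q): not NE [P2→P gives 8>6]
(D,R): not NE [P1→C gives 6>2; P2→P gives 8>1]
(D,S): not NE [P1→B gives 9>2; P2→P gives 8>5]

Nash profiles: (B,S)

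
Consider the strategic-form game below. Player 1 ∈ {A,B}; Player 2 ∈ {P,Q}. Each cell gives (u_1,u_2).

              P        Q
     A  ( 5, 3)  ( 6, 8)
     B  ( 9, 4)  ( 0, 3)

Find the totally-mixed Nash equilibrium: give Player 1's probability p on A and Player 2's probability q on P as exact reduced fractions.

P1 indiff ⇒ q·5+(1-q)·6 = q·9+(1-q)·0 ⇒ q(-4) = (1-q)(-6) ⇒ q = 3/5
P2 indiff ⇒ p·3+(1-p)·4 = p·8+(1-p)·3 ⇒ p(-5) = (1-p)(-1) ⇒ p = 1/6

(p,q) = (1/6, 3/5)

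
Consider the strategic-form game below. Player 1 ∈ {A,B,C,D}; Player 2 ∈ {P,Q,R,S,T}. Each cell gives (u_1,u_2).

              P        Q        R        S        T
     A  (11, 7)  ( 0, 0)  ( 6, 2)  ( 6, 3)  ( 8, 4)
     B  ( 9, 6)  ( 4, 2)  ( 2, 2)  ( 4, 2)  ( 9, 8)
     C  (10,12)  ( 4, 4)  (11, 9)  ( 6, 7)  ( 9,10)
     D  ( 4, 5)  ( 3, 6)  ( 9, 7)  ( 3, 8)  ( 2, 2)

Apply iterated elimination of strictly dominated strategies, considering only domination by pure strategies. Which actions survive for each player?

P1 drop D (C beats it: P:10>4 Q:4>3 R:11>9 S:6>3 T:9>2)
P2 drop Q (P beats it: A:7>0 B:6>2 C:12>4)
P2 drop R (P beats it: A:7>2 B:6>2 C:12>9)
P2 drop S (P beats it: A:7>3 B:6>2 C:12>7)
P1→{A,B,C} P2→{P,T}

Remaining: P1:{A,B,C} P2:{P,T}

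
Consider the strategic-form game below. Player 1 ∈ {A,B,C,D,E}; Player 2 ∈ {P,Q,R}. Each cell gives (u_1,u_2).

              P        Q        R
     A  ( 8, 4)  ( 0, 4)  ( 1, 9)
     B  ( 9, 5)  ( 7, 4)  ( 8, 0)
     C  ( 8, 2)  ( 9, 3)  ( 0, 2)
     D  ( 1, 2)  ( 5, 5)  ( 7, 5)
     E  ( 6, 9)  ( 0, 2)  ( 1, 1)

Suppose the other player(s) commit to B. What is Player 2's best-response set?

argmax u_2 = {P}

u_2(P vs B) = 5
u_2(Q vs B) = 4
u_2(R vs B) = 0
max payoff 5 at {P}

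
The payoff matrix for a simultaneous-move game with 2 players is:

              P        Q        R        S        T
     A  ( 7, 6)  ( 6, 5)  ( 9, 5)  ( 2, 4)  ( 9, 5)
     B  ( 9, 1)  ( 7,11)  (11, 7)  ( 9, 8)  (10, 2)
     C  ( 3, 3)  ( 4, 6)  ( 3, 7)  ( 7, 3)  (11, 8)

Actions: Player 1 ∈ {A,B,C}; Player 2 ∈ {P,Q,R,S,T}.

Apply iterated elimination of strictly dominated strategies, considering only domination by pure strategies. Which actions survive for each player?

P1 drop A (B beats it: P:9>7 Q:7>6 R:11>9 S:9>2 T:10>9)
P2 drop P (Q beats it: B:11>1 C:6>3)
P2 drop S (Q beats it: B:11>8 C:6>3)
P1→{B,C} P2→{Q,R,T}

Remaining: P1:{B,C} P2:{Q,R,T}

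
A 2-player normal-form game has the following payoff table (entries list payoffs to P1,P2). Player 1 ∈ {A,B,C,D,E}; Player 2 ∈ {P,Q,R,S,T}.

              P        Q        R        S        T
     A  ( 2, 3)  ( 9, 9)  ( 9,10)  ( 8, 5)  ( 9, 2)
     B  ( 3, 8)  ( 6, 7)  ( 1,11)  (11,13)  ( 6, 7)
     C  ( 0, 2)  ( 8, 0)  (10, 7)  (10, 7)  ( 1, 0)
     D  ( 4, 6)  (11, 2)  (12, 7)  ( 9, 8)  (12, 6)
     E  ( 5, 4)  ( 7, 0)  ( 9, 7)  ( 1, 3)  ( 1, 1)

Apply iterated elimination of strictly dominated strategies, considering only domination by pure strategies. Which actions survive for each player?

P1 drop A (D beats it: P:4>2 Q:11>9 R:12>9 S:9>8 T:12>9)
P2 drop P (R beats it: B:11>8 C:7>2 D:7>6 E:7>4)
P1 drop E (D beats it: Q:11>7 R:12>9 S:9>1 T:12>1)
P2 drop Q (R beats it: B:11>7 C:7>0 D:7>2)
P2 drop T (R beats it: B:11>7 C:7>0 D:7>6)
P1→{B,C,D} P2→{R,S}

Remaining: P1:{B,C,D} P2:{R,S}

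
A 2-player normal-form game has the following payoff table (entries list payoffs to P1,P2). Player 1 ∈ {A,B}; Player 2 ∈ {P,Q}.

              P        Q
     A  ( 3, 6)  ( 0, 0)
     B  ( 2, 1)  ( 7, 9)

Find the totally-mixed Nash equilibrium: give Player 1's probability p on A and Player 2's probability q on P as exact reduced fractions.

P1 indiff ⇒ q·3+(1-q)·0 = q·2+(1-q)·7 ⇒ q(1) = (1-q)(7) ⇒ q = 7/8
P2 indiff ⇒ p·6+(1-p)·1 = p·0+(1-p)·9 ⇒ p(6) = (1-p)(8) ⇒ p = 4/7

p=4/7, q=7/8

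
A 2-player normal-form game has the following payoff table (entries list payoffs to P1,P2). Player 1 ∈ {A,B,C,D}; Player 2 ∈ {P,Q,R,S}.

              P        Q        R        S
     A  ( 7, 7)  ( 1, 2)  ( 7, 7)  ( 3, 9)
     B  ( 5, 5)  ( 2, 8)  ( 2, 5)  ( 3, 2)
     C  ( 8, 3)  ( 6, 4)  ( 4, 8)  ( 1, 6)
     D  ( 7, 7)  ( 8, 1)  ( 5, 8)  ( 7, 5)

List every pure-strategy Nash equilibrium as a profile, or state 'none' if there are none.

Equilibria: none

(A,P): not NE [P1→C gives 8>7; P2→S gives 9>7]
(A,Q): not NE [P1→D gives 8>1; P2→S gives 9>2]
(A,R): not NE [P2→S gives 9>7]
(A,S): not NE [P1→D gives 7>3]
(B,P): not NE [P1→C gives 8>5; P2→Q gives 8>5]
(B,Q): not NE [P1→D gives 8>2]
(B,R): not NE [P1→A gives 7>2; P2→Q gives 8>5]
(B,S): not NE [P1→D gives 7>3; P2→Q gives 8>2]
(C,P): not NE [P2→R gives 8>3]
(C,Q): not NE [P1→D gives 8>6; P2→R gives 8>4]
(C,R): not NE [P1→A gives 7>4]
(C,S): not NE [P1→D gives 7>1; P2→R gives 8>6]
(D,P): not NE [P1→C gives 8>7; P2→R gives 8>7]
(D,Q): not NE [P2→R gives 8>1]
(D,R): not NE [P1→A gives 7>5]
(D,S): not NE [P2→R gives 8>5]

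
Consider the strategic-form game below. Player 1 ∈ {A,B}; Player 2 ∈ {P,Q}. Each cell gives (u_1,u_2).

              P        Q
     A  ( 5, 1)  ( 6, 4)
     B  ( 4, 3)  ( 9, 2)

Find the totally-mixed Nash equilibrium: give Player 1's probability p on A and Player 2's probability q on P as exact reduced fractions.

P1 mixes 1/4 on A; P2 mixes 3/4 on P

P1 indiff ⇒ q·5+(1-q)·6 = q·4+(1-q)·9 ⇒ q(1) = (1-q)(3) ⇒ q = 3/4
P2 indiff ⇒ p·1+(1-p)·3 = p·4+(1-p)·2 ⇒ p(-3) = (1-p)(-1) ⇒ p = 1/4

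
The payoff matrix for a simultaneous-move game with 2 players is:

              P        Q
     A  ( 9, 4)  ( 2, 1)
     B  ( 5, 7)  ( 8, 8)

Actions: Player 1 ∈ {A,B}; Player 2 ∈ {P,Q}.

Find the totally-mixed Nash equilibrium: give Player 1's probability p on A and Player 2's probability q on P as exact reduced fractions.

P1 indiff ⇒ q·9+(1-q)·2 = q·5+(1-q)·8 ⇒ q(4) = (1-q)(6) ⇒ q = 3/5
P2 indiff ⇒ p·4+(1-p)·7 = p·1+(1-p)·8 ⇒ p(3) = (1-p)(1) ⇒ p = 1/4

(p,q) = (1/4, 3/5)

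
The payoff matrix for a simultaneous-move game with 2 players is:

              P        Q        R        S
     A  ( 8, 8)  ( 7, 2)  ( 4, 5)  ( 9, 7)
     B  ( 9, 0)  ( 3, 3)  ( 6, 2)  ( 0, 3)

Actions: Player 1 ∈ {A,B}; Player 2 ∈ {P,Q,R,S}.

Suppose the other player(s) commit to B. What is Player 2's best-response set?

u_2(P vs B) = 0
u_2(Q vs B) = 3
u_2(R vs B) = 2
u_2(S vs B) = 3
max payoff 3 at {Q,S}

P2 best: {Q,S}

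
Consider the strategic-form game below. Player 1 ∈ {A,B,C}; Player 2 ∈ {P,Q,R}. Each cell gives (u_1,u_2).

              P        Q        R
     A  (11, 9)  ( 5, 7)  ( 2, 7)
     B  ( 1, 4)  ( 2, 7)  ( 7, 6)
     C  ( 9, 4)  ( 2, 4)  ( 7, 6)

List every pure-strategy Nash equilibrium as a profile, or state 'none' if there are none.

Nash profiles: (A,P), (C,R)

(A,P): NE
(A,Q): not NE [P2→P gives 9>7]
(A,R): not NE [P1→C gives 7>2; P2→P gives 9>7]
(B,P): not NE [P1→A gives 11>1; P2→Q gives 7>4]
(B,Q): not NE [P1→A gives 5>2]
(B,R): not NE [P2→Q gives 7>6]
(C,P): not NE [P1→A gives 11>9; P2→R gives 6>4]
(C,Q): not NE [P1→A gives 5>2; P2→R gives 6>4]
(C,R): NE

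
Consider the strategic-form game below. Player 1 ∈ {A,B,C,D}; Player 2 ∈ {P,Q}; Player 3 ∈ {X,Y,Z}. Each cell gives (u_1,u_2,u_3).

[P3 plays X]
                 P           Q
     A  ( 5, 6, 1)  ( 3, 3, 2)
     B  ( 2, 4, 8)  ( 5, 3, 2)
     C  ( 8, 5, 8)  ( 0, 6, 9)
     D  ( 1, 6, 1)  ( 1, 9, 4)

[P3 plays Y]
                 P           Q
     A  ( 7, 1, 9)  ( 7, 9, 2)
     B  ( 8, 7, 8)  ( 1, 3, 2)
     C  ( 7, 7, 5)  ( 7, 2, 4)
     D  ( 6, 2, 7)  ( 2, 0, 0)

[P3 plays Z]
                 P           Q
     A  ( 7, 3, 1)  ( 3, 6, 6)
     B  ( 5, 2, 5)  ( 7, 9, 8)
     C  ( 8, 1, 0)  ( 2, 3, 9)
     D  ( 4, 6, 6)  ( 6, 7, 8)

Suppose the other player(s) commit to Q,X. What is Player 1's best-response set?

argmax u_1 = {B}

u_1(A vs Q,X) = 3
u_1(B vs Q,X) = 5
u_1(C vs Q,X) = 0
u_1(D vs Q,X) = 1
max payoff 5 at {B}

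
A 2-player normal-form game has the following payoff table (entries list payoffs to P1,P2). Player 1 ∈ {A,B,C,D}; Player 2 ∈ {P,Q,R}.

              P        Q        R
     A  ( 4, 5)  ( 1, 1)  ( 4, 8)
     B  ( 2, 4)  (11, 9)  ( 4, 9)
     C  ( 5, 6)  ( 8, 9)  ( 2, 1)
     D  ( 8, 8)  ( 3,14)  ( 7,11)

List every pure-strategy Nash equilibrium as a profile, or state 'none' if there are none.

(A,P): not NE [P1→D gives 8>4; P2→R gives 8>5]
(A,Q): not NE [P1→B gives 11>1; P2→R gives 8>1]
(A,R): not NE [P1→D gives 7>4]
(B,P): not NE [P1→D gives 8>2; P2→R gives 9>4]
(B,Q): NE
(B,R): not NE [P1→D gives 7>4]
(C,P): not NE [P1→D gives 8>5; P2→Q gives 9>6]
(C,Q): not NE [P1→B gives 11>8]
(C,R): not NE [P1→D gives 7>2; P2→Q gives 9>1]
(D,P): not NE [P2→Q gives 14>8]
(D,Q): not NE [P1→B gives 11>3]
(D,R): not NE [P2→Q gives 14>11]

Nash profiles: (B,Q)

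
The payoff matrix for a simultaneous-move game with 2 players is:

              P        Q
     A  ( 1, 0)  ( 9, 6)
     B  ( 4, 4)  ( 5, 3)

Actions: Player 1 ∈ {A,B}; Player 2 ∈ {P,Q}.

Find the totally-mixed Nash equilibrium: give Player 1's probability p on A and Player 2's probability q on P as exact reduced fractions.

P1 mixes 1/7 on A; P2 mixes 4/7 on P

P1 indiff ⇒ q·1+(1-q)·9 = q·4+(1-q)·5 ⇒ q(-3) = (1-q)(-4) ⇒ q = 4/7
P2 indiff ⇒ p·0+(1-p)·4 = p·6+(1-p)·3 ⇒ p(-6) = (1-p)(-1) ⇒ p = 1/7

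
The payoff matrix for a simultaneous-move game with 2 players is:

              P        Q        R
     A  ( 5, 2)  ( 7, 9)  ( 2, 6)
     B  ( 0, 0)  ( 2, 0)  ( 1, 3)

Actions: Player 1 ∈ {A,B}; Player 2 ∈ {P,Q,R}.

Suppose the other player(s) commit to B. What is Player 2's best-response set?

argmax u_2 = {R}

u_2(P vs B) = 0
u_2(Q vs B) = 0
u_2(R vs B) = 3
max payoff 3 at {R}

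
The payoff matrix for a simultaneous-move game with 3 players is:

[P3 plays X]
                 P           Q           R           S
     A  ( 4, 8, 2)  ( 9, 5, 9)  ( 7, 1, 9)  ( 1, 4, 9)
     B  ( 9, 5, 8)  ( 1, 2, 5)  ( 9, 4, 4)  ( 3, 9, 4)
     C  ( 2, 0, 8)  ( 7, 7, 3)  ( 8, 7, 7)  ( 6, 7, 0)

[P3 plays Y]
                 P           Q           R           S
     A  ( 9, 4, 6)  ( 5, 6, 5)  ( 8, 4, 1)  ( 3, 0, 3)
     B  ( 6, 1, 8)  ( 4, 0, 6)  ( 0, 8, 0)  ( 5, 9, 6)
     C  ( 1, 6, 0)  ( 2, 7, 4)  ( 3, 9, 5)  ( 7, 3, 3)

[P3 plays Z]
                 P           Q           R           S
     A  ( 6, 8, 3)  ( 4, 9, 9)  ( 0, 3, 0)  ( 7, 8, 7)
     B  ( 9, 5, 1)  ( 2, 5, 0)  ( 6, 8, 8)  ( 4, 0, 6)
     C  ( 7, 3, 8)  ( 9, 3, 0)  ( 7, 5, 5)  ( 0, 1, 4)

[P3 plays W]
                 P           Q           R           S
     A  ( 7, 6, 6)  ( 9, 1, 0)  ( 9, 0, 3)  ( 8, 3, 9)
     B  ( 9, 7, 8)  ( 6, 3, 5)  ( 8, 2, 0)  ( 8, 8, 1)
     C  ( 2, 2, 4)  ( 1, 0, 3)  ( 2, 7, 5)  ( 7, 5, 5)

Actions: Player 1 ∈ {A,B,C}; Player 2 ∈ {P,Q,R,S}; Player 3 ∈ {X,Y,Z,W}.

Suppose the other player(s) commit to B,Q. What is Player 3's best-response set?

P3 best: {Y}

u_3(X vs B,Q) = 5
u_3(Y vs B,Q) = 6
u_3(Z vs B,Q) = 0
u_3(W vs B,Q) = 5
max payoff 6 at {Y}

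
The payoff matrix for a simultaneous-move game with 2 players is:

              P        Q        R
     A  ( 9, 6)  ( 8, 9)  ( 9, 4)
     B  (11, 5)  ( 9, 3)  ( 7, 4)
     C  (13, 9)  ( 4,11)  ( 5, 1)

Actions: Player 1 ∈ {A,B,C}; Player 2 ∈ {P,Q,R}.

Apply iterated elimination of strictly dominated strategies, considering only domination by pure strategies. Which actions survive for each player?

Remaining: P1:{B,C} P2:{P,Q}

P2 drop R (P beats it: A:6>4 B:5>4 C:9>1)
P1 drop A (B beats it: P:11>9 Q:9>8)
P1→{B,C} P2→{P,Q}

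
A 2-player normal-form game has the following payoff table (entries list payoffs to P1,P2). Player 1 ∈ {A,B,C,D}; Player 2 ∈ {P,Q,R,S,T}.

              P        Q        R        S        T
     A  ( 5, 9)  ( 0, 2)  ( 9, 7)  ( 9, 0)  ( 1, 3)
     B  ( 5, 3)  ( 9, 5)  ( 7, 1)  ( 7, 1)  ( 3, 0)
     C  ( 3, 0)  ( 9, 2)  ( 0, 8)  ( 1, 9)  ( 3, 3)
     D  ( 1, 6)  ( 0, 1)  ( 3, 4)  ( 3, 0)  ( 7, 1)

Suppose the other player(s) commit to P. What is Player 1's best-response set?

u_1(A vs P) = 5
u_1(B vs P) = 5
u_1(C vs P) = 3
u_1(D vs P) = 1
max payoff 5 at {A,B}

P1 best: {A,B}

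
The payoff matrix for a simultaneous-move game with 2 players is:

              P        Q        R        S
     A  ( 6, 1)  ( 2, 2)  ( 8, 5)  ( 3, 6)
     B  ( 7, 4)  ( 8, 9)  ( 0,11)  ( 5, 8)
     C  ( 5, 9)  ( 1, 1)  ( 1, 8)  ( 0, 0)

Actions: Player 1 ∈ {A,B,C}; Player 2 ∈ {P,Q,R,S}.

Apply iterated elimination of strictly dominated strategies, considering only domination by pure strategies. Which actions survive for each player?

P1 drop C (A beats it: P:6>5 Q:2>1 R:8>1 S:3>0)
P2 drop P (Q beats it: A:2>1 B:9>4)
P2 drop Q (R beats it: A:5>2 B:11>9)
P1→{A,B} P2→{R,S}

Remaining: P1:{A,B} P2:{R,S}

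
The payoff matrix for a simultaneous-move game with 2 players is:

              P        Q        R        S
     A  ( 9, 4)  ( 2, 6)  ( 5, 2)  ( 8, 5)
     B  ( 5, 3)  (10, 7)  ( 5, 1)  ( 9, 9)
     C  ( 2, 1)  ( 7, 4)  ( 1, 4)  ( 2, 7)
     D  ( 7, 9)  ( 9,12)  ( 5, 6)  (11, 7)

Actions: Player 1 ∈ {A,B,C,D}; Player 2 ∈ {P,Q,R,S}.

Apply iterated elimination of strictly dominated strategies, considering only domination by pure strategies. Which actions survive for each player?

IESDS → P1:{B,D} P2:{Q,S}

P1 drop C (B beats it: P:5>2 Q:10>7 R:5>1 S:9>2)
P2 drop P (Q beats it: A:6>4 B:7>3 D:12>9)
P2 drop R (Q beats it: A:6>2 B:7>1 D:12>6)
P1 drop A (B beats it: Q:10>2 S:9>8)
P1→{B,D} P2→{Q,S}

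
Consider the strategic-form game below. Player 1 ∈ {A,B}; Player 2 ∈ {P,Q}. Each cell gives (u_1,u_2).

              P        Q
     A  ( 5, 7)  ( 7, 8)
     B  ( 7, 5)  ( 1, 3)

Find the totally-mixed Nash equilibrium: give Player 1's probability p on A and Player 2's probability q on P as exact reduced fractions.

P1 indiff ⇒ q·5+(1-q)·7 = q·7+(1-q)·1 ⇒ q(-2) = (1-q)(-6) ⇒ q = 3/4
P2 indiff ⇒ p·7+(1-p)·5 = p·8+(1-p)·3 ⇒ p(-1) = (1-p)(-2) ⇒ p = 2/3

P1 mixes 2/3 on A; P2 mixes 3/4 on P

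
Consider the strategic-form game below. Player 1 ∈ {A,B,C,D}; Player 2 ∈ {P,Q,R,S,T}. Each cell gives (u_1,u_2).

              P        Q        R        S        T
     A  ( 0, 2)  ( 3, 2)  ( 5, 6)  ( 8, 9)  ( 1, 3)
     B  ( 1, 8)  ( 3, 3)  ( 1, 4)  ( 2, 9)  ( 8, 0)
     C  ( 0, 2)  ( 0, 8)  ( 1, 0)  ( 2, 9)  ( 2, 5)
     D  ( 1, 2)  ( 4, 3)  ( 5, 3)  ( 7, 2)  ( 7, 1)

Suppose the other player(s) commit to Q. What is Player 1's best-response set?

u_1(A vs Q) = 3
u_1(B vs Q) = 3
u_1(C vs Q) = 0
u_1(D vs Q) = 4
max payoff 4 at {D}

P1 best: {D}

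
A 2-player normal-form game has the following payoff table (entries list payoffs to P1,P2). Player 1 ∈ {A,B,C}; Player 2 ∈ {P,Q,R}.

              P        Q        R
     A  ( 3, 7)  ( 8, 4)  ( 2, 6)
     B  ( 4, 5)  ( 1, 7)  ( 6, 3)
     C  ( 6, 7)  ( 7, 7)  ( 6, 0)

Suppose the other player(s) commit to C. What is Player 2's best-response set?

u_2(P vs C) = 7
u_2(Q vs C) = 7
u_2(R vs C) = 0
max payoff 7 at {P,Q}

P2 best: {P,Q}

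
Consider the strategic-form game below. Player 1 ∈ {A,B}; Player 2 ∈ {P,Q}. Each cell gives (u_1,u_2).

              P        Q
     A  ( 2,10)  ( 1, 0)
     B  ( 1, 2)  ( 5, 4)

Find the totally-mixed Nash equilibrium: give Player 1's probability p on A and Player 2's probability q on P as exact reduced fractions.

P1 indiff ⇒ q·2+(1-q)·1 = q·1+(1-q)·5 ⇒ q(1) = (1-q)(4) ⇒ q = 4/5
P2 indiff ⇒ p·10+(1-p)·2 = p·0+(1-p)·4 ⇒ p(10) = (1-p)(2) ⇒ p = 1/6

P1 mixes 1/6 on A; P2 mixes 4/5 on P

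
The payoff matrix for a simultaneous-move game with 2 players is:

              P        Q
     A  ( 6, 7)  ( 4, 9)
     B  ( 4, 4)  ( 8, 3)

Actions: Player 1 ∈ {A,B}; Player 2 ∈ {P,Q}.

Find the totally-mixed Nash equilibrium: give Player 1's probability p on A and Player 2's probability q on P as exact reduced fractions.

(p,q) = (1/3, 2/3)

P1 indiff ⇒ q·6+(1-q)·4 = q·4+(1-q)·8 ⇒ q(2) = (1-q)(4) ⇒ q = 2/3
P2 indiff ⇒ p·7+(1-p)·4 = p·9+(1-p)·3 ⇒ p(-2) = (1-p)(-1) ⇒ p = 1/3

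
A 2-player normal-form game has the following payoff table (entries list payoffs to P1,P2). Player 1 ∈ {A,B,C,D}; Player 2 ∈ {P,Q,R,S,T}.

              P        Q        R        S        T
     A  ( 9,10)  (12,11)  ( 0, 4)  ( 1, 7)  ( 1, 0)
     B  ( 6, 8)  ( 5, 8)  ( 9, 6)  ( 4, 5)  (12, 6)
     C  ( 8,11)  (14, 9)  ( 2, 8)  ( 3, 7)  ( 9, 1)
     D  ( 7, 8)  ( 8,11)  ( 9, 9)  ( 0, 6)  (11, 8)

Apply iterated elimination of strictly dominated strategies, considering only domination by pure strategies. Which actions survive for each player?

Survivors P1:{A,C} P2:{P,Q}

P2 drop R (Q beats it: A:11>4 B:8>6 C:9>8 D:11>9)
P2 drop S (P beats it: A:10>7 B:8>5 C:11>7 D:8>6)
P2 drop T (Q beats it: A:11>0 B:8>6 C:9>1 D:11>8)
P1 drop B (A beats it: P:9>6 Q:12>5)
P1 drop D (A beats it: P:9>7 Q:12>8)
P1→{A,C} P2→{P,Q}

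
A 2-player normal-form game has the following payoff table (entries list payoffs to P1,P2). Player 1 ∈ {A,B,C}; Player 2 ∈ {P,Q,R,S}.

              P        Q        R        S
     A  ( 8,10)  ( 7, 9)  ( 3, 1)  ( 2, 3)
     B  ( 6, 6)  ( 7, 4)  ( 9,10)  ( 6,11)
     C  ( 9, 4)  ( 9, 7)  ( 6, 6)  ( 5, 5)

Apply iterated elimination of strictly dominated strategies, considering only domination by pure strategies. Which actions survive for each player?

Survivors P1:{B,C} P2:{Q,R,S}

P1 drop A (C beats it: P:9>8 Q:9>7 R:6>3 S:5>2)
P2 drop P (R beats it: B:10>6 C:6>4)
P1→{B,C} P2→{Q,R,S}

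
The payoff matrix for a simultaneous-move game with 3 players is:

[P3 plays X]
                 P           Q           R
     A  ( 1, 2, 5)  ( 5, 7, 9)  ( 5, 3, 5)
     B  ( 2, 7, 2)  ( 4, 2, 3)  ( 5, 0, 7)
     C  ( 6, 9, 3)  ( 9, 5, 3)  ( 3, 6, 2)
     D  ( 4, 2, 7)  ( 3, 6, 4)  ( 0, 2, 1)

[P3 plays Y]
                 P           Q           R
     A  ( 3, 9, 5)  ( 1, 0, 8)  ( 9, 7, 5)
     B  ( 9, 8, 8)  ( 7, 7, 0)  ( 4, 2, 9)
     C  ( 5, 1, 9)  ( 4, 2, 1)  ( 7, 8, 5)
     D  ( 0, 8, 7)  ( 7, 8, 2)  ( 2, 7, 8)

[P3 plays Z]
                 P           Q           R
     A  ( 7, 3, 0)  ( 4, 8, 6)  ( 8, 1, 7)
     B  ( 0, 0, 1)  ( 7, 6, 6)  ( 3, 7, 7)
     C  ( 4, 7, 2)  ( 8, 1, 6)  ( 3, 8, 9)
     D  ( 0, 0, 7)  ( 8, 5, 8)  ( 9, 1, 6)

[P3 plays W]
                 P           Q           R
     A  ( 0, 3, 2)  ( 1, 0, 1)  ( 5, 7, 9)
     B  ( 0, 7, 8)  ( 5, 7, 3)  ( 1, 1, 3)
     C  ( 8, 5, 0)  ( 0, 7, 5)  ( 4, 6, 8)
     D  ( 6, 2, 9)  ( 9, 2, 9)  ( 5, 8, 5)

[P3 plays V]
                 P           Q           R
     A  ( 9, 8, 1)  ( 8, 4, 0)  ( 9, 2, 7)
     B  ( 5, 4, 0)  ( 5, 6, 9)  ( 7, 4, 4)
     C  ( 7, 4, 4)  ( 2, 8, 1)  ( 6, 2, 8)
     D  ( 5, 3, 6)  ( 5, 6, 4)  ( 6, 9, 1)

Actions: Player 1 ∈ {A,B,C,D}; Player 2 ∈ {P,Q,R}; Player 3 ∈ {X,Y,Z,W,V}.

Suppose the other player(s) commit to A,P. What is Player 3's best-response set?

u_3(X vs A,P) = 5
u_3(Y vs A,P) = 5
u_3(Z vs A,P) = 0
u_3(W vs A,P) = 2
u_3(V vs A,P) = 1
max payoff 5 at {X,Y}

P3 best: {X,Y}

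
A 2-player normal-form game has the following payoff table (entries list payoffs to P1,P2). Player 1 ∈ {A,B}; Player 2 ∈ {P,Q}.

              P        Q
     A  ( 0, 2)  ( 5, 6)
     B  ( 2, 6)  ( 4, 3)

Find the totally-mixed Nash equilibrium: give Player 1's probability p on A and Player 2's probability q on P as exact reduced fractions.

(p,q) = (3/7, 1/3)

P1 indiff ⇒ q·0+(1-q)·5 = q·2+(1-q)·4 ⇒ q(-2) = (1-q)(-1) ⇒ q = 1/3
P2 indiff ⇒ p·2+(1-p)·6 = p·6+(1-p)·3 ⇒ p(-4) = (1-p)(-3) ⇒ p = 3/7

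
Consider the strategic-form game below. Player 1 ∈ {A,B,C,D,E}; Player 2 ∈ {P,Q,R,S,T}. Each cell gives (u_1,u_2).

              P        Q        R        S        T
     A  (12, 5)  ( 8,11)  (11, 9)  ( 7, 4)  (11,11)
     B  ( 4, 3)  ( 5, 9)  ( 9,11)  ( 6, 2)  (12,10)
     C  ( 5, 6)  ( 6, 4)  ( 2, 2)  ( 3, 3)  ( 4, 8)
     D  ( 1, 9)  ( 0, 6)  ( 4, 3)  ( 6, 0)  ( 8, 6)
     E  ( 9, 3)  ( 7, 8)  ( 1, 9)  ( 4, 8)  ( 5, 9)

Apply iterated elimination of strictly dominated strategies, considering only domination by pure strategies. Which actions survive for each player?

Remaining: P1:{A,B} P2:{Q,R,T}

P1 drop C (A beats it: P:12>5 Q:8>6 R:11>2 S:7>3 T:11>4)
P1 drop D (A beats it: P:12>1 Q:8>0 R:11>4 S:7>6 T:11>8)
P1 drop E (A beats it: P:12>9 Q:8>7 R:11>1 S:7>4 T:11>5)
P2 drop P (Q beats it: A:11>5 B:9>3)
P2 drop S (Q beats it: A:11>4 B:9>2)
P1→{A,B} P2→{Q,R,T}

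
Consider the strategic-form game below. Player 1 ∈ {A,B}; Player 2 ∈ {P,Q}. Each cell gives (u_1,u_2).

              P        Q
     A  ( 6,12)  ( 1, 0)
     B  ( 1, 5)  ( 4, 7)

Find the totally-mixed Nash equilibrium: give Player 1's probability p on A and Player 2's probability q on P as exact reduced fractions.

p=1/7, q=3/8

P1 indiff ⇒ q·6+(1-q)·1 = q·1+(1-q)·4 ⇒ q(5) = (1-q)(3) ⇒ q = 3/8
P2 indiff ⇒ p·12+(1-p)·5 = p·0+(1-p)·7 ⇒ p(12) = (1-p)(2) ⇒ p = 1/7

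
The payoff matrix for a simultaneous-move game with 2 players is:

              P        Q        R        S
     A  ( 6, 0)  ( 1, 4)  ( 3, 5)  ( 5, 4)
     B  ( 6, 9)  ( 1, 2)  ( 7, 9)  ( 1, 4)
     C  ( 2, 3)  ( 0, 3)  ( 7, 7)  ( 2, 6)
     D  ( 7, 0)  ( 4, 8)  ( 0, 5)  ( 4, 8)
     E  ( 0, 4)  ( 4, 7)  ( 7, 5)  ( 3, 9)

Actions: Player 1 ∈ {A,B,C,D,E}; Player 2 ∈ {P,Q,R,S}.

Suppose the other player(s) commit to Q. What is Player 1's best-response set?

u_1(A vs Q) = 1
u_1(B vs Q) = 1
u_1(C vs Q) = 0
u_1(D vs Q) = 4
u_1(E vs Q) = 4
max payoff 4 at {D,E}

BR_1 = {D,E}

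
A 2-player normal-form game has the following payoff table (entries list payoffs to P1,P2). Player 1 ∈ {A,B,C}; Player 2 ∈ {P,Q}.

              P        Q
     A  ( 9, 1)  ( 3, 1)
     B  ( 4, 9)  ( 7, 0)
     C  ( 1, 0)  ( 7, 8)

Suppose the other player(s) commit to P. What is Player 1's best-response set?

u_1(A vs P) = 9
u_1(B vs P) = 4
u_1(C vs P) = 1
max payoff 9 at {A}

BR_1 = {A}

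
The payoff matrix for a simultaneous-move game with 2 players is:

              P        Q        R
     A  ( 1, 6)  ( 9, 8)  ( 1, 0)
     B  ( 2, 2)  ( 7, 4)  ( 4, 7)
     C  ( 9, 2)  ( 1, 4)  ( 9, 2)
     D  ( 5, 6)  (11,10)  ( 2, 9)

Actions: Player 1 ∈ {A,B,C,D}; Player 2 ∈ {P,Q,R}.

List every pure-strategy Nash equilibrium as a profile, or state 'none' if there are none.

PSNE = {(D,Q)}

(A,P): not NE [P1→C gives 9>1; P2→Q gives 8>6]
(A,Q): not NE [P1→D gives 11>9]
(A,R): not NE [P1→C gives 9>1; P2→Q gives 8>0]
(B,P): not NE [P1→C gives 9>2; P2→R gives 7>2]
(B,Q): not NE [P1→D gives 11>7; P2→R gives 7>4]
(B,R): not NE [P1→C gives 9>4]
(C,P): not NE [P2→Q gives 4>2]
(C,Q): not NE [P1→D gives 11>1]
(C,R): not NE [P2→Q gives 4>2]
(D,P): not NE [P1→C gives 9>5; P2→Q gives 10>6]
(D,Q): NE
(D,R): not NE [P1→C gives 9>2; P2→Q gives 10>9]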